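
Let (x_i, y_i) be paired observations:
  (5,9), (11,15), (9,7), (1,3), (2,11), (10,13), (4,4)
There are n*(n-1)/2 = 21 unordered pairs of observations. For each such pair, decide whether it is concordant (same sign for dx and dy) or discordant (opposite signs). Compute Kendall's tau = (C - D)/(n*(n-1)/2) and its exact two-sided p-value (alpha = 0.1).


Step 1: Enumerate the 21 unordered pairs (i,j) with i<j and classify each by sign(x_j-x_i) * sign(y_j-y_i).
  (1,2):dx=+6,dy=+6->C; (1,3):dx=+4,dy=-2->D; (1,4):dx=-4,dy=-6->C; (1,5):dx=-3,dy=+2->D
  (1,6):dx=+5,dy=+4->C; (1,7):dx=-1,dy=-5->C; (2,3):dx=-2,dy=-8->C; (2,4):dx=-10,dy=-12->C
  (2,5):dx=-9,dy=-4->C; (2,6):dx=-1,dy=-2->C; (2,7):dx=-7,dy=-11->C; (3,4):dx=-8,dy=-4->C
  (3,5):dx=-7,dy=+4->D; (3,6):dx=+1,dy=+6->C; (3,7):dx=-5,dy=-3->C; (4,5):dx=+1,dy=+8->C
  (4,6):dx=+9,dy=+10->C; (4,7):dx=+3,dy=+1->C; (5,6):dx=+8,dy=+2->C; (5,7):dx=+2,dy=-7->D
  (6,7):dx=-6,dy=-9->C
Step 2: C = 17, D = 4, total pairs = 21.
Step 3: tau = (C - D)/(n(n-1)/2) = (17 - 4)/21 = 0.619048.
Step 4: Exact two-sided p-value (enumerate n! = 5040 permutations of y under H0): p = 0.069048.
Step 5: alpha = 0.1. reject H0.

tau_b = 0.6190 (C=17, D=4), p = 0.069048, reject H0.


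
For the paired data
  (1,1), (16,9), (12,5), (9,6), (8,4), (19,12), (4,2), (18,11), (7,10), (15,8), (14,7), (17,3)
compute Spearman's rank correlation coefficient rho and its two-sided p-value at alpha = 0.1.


Step 1: Rank x and y separately (midranks; no ties here).
rank(x): 1->1, 16->9, 12->6, 9->5, 8->4, 19->12, 4->2, 18->11, 7->3, 15->8, 14->7, 17->10
rank(y): 1->1, 9->9, 5->5, 6->6, 4->4, 12->12, 2->2, 11->11, 10->10, 8->8, 7->7, 3->3
Step 2: d_i = R_x(i) - R_y(i); compute d_i^2.
  (1-1)^2=0, (9-9)^2=0, (6-5)^2=1, (5-6)^2=1, (4-4)^2=0, (12-12)^2=0, (2-2)^2=0, (11-11)^2=0, (3-10)^2=49, (8-8)^2=0, (7-7)^2=0, (10-3)^2=49
sum(d^2) = 100.
Step 3: rho = 1 - 6*100 / (12*(12^2 - 1)) = 1 - 600/1716 = 0.650350.
Step 4: Under H0, t = rho * sqrt((n-2)/(1-rho^2)) = 2.7073 ~ t(10).
Step 5: Two-sided p-value from the t-distribution with 10 df = 0.022034.
Step 6: alpha = 0.1. reject H0.

rho = 0.6503, p = 0.022034, reject H0 at alpha = 0.1.


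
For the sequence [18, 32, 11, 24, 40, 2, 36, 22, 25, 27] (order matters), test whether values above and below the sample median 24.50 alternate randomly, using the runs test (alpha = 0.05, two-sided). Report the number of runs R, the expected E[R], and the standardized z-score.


Step 1: Compute median = 24.50; label A = above, B = below.
Labels in order: BABBABABAA  (n_A = 5, n_B = 5)
Step 2: Count runs R = 8.
Step 3: Under H0 (random ordering), E[R] = 2*n_A*n_B/(n_A+n_B) + 1 = 2*5*5/10 + 1 = 6.0000.
        Var[R] = 2*n_A*n_B*(2*n_A*n_B - n_A - n_B) / ((n_A+n_B)^2 * (n_A+n_B-1)) = 2000/900 = 2.2222.
        SD[R] = 1.4907.
Step 4: Continuity-corrected z = (R - 0.5 - E[R]) / SD[R] = (8 - 0.5 - 6.0000) / 1.4907 = 1.0062.
Step 5: Two-sided p-value via normal approximation = 2*(1 - Phi(|z|)) = 0.314305.
Step 6: alpha = 0.05. fail to reject H0.

R = 8, z = 1.0062, p = 0.314305, fail to reject H0.


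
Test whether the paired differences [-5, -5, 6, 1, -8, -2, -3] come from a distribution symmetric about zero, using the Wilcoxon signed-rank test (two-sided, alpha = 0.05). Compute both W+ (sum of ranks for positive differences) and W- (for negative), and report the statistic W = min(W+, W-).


Step 1: Drop any zero differences (none here) and take |d_i|.
|d| = [5, 5, 6, 1, 8, 2, 3]
Step 2: Midrank |d_i| (ties get averaged ranks).
ranks: |5|->4.5, |5|->4.5, |6|->6, |1|->1, |8|->7, |2|->2, |3|->3
Step 3: Attach original signs; sum ranks with positive sign and with negative sign.
W+ = 6 + 1 = 7
W- = 4.5 + 4.5 + 7 + 2 + 3 = 21
(Check: W+ + W- = 28 should equal n(n+1)/2 = 28.)
Step 4: Test statistic W = min(W+, W-) = 7.
Step 5: Ties in |d|, so use the tie-corrected normal approximation.
        E[W] = n(n+1)/4 = 7*8/4 = 14.
        Tie groups: |d|=5 (t=2); sum(t^3 - t) = 6.
        Var[W] = n(n+1)(2n+1)/24 - sum(t^3-t)/48 = 840/24 - 6/48 = 34.875.
        z = (W - E[W]) / sqrt(Var[W]) = (7 - 14) / 5.9055 = -1.1853.
        Two-sided p = 2*Phi(z) = 0.235885.
Step 6: alpha = 0.05. fail to reject H0.

W+ = 7, W- = 21, W = min = 7, p = 0.235885, fail to reject H0.


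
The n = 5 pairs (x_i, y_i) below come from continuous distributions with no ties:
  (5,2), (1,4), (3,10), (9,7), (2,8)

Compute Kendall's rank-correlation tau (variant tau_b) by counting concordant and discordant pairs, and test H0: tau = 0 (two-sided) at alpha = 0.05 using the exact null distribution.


Step 1: Enumerate the 10 unordered pairs (i,j) with i<j and classify each by sign(x_j-x_i) * sign(y_j-y_i).
  (1,2):dx=-4,dy=+2->D; (1,3):dx=-2,dy=+8->D; (1,4):dx=+4,dy=+5->C; (1,5):dx=-3,dy=+6->D
  (2,3):dx=+2,dy=+6->C; (2,4):dx=+8,dy=+3->C; (2,5):dx=+1,dy=+4->C; (3,4):dx=+6,dy=-3->D
  (3,5):dx=-1,dy=-2->C; (4,5):dx=-7,dy=+1->D
Step 2: C = 5, D = 5, total pairs = 10.
Step 3: tau = (C - D)/(n(n-1)/2) = (5 - 5)/10 = 0.000000.
Step 4: Exact two-sided p-value (enumerate n! = 120 permutations of y under H0): p = 1.000000.
Step 5: alpha = 0.05. fail to reject H0.

tau_b = 0.0000 (C=5, D=5), p = 1.000000, fail to reject H0.


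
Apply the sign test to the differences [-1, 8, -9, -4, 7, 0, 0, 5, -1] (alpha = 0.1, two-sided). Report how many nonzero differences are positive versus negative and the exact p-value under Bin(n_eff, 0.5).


Step 1: Discard zero differences. Original n = 9; n_eff = number of nonzero differences = 7.
Nonzero differences (with sign): -1, +8, -9, -4, +7, +5, -1
Step 2: Count signs: positive = 3, negative = 4.
Step 3: Under H0: P(positive) = 0.5, so the number of positives S ~ Bin(7, 0.5).
Step 4: Two-sided exact p-value = sum of Bin(7,0.5) probabilities at or below the observed probability = 1.000000.
Step 5: alpha = 0.1. fail to reject H0.

n_eff = 7, pos = 3, neg = 4, p = 1.000000, fail to reject H0.


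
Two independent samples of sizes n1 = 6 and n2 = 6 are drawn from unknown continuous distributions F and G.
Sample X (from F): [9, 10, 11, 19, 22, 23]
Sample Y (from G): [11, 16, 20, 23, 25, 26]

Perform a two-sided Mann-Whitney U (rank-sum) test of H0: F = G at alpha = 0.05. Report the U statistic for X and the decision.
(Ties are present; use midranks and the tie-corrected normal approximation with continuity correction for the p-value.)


Step 1: Combine and sort all 12 observations; assign midranks.
sorted (value, group): (9,X), (10,X), (11,X), (11,Y), (16,Y), (19,X), (20,Y), (22,X), (23,X), (23,Y), (25,Y), (26,Y)
ranks: 9->1, 10->2, 11->3.5, 11->3.5, 16->5, 19->6, 20->7, 22->8, 23->9.5, 23->9.5, 25->11, 26->12
Step 2: Rank sum for X: R1 = 1 + 2 + 3.5 + 6 + 8 + 9.5 = 30.
Step 3: U_X = R1 - n1(n1+1)/2 = 30 - 6*7/2 = 30 - 21 = 9.
       U_Y = n1*n2 - U_X = 36 - 9 = 27.
Step 4: Ties are present, so use the tie-corrected normal approximation (with continuity correction) for the p-value.
Step 5: p-value = 0.171979; compare to alpha = 0.05. fail to reject H0.

U_X = 9, p = 0.171979, fail to reject H0 at alpha = 0.05.


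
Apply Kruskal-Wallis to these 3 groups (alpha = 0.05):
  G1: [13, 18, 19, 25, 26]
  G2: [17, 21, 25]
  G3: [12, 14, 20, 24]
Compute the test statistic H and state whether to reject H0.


Step 1: Combine all N = 12 observations and assign midranks.
sorted (value, group, rank): (12,G3,1), (13,G1,2), (14,G3,3), (17,G2,4), (18,G1,5), (19,G1,6), (20,G3,7), (21,G2,8), (24,G3,9), (25,G1,10.5), (25,G2,10.5), (26,G1,12)
Step 2: Sum ranks within each group.
R_1 = 35.5 (n_1 = 5)
R_2 = 22.5 (n_2 = 3)
R_3 = 20 (n_3 = 4)
Step 3: H = 12/(N(N+1)) * sum(R_i^2/n_i) - 3(N+1)
     = 12/(12*13) * (35.5^2/5 + 22.5^2/3 + 20^2/4) - 3*13
     = 0.076923 * 520.8 - 39
     = 1.061538.
Step 4: Ties present; correction factor C = 1 - 6/(12^3 - 12) = 0.996503. Corrected H = 1.061538 / 0.996503 = 1.065263.
Step 5: Under H0, H ~ chi^2(2); p-value = 0.587058.
Step 6: alpha = 0.05. fail to reject H0.

H = 1.0653, df = 2, p = 0.587058, fail to reject H0.


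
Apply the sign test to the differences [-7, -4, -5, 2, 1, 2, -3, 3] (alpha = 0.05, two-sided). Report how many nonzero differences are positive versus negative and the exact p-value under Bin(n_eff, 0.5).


Step 1: Discard zero differences. Original n = 8; n_eff = number of nonzero differences = 8.
Nonzero differences (with sign): -7, -4, -5, +2, +1, +2, -3, +3
Step 2: Count signs: positive = 4, negative = 4.
Step 3: Under H0: P(positive) = 0.5, so the number of positives S ~ Bin(8, 0.5).
Step 4: Two-sided exact p-value = sum of Bin(8,0.5) probabilities at or below the observed probability = 1.000000.
Step 5: alpha = 0.05. fail to reject H0.

n_eff = 8, pos = 4, neg = 4, p = 1.000000, fail to reject H0.


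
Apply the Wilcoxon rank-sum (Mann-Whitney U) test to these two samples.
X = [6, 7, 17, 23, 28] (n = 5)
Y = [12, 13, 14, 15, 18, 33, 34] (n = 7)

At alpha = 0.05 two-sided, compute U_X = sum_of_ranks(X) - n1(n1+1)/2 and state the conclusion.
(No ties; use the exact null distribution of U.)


Step 1: Combine and sort all 12 observations; assign midranks.
sorted (value, group): (6,X), (7,X), (12,Y), (13,Y), (14,Y), (15,Y), (17,X), (18,Y), (23,X), (28,X), (33,Y), (34,Y)
ranks: 6->1, 7->2, 12->3, 13->4, 14->5, 15->6, 17->7, 18->8, 23->9, 28->10, 33->11, 34->12
Step 2: Rank sum for X: R1 = 1 + 2 + 7 + 9 + 10 = 29.
Step 3: U_X = R1 - n1(n1+1)/2 = 29 - 5*6/2 = 29 - 15 = 14.
       U_Y = n1*n2 - U_X = 35 - 14 = 21.
Step 4: No ties, so the exact null distribution of U (based on enumerating the C(12,5) = 792 equally likely rank assignments) gives the two-sided p-value.
Step 5: p-value = 0.638889; compare to alpha = 0.05. fail to reject H0.

U_X = 14, p = 0.638889, fail to reject H0 at alpha = 0.05.


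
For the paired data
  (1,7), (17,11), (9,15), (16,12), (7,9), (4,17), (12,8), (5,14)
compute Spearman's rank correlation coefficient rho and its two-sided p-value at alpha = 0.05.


Step 1: Rank x and y separately (midranks; no ties here).
rank(x): 1->1, 17->8, 9->5, 16->7, 7->4, 4->2, 12->6, 5->3
rank(y): 7->1, 11->4, 15->7, 12->5, 9->3, 17->8, 8->2, 14->6
Step 2: d_i = R_x(i) - R_y(i); compute d_i^2.
  (1-1)^2=0, (8-4)^2=16, (5-7)^2=4, (7-5)^2=4, (4-3)^2=1, (2-8)^2=36, (6-2)^2=16, (3-6)^2=9
sum(d^2) = 86.
Step 3: rho = 1 - 6*86 / (8*(8^2 - 1)) = 1 - 516/504 = -0.023810.
Step 4: Under H0, t = rho * sqrt((n-2)/(1-rho^2)) = -0.0583 ~ t(6).
Step 5: Two-sided p-value from the t-distribution with 6 df = 0.955374.
Step 6: alpha = 0.05. fail to reject H0.

rho = -0.0238, p = 0.955374, fail to reject H0 at alpha = 0.05.


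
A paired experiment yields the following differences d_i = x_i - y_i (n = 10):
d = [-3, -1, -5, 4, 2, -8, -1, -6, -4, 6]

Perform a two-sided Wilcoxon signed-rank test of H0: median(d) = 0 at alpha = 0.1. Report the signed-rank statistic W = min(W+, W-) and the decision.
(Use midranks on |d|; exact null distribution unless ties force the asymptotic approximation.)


Step 1: Drop any zero differences (none here) and take |d_i|.
|d| = [3, 1, 5, 4, 2, 8, 1, 6, 4, 6]
Step 2: Midrank |d_i| (ties get averaged ranks).
ranks: |3|->4, |1|->1.5, |5|->7, |4|->5.5, |2|->3, |8|->10, |1|->1.5, |6|->8.5, |4|->5.5, |6|->8.5
Step 3: Attach original signs; sum ranks with positive sign and with negative sign.
W+ = 5.5 + 3 + 8.5 = 17
W- = 4 + 1.5 + 7 + 10 + 1.5 + 8.5 + 5.5 = 38
(Check: W+ + W- = 55 should equal n(n+1)/2 = 55.)
Step 4: Test statistic W = min(W+, W-) = 17.
Step 5: Ties in |d|, so use the tie-corrected normal approximation.
        E[W] = n(n+1)/4 = 10*11/4 = 27.5.
        Tie groups: |d|=1 (t=2), |d|=4 (t=2), |d|=6 (t=2); sum(t^3 - t) = 18.
        Var[W] = n(n+1)(2n+1)/24 - sum(t^3-t)/48 = 2310/24 - 18/48 = 95.875.
        z = (W - E[W]) / sqrt(Var[W]) = (17 - 27.5) / 9.7916 = -1.0724.
        Two-sided p = 2*Phi(z) = 0.283563.
Step 6: alpha = 0.1. fail to reject H0.

W+ = 17, W- = 38, W = min = 17, p = 0.283563, fail to reject H0.


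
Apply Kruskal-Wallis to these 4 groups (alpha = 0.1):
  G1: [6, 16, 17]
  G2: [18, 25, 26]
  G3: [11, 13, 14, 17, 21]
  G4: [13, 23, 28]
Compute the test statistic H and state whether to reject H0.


Step 1: Combine all N = 14 observations and assign midranks.
sorted (value, group, rank): (6,G1,1), (11,G3,2), (13,G3,3.5), (13,G4,3.5), (14,G3,5), (16,G1,6), (17,G1,7.5), (17,G3,7.5), (18,G2,9), (21,G3,10), (23,G4,11), (25,G2,12), (26,G2,13), (28,G4,14)
Step 2: Sum ranks within each group.
R_1 = 14.5 (n_1 = 3)
R_2 = 34 (n_2 = 3)
R_3 = 28 (n_3 = 5)
R_4 = 28.5 (n_4 = 3)
Step 3: H = 12/(N(N+1)) * sum(R_i^2/n_i) - 3(N+1)
     = 12/(14*15) * (14.5^2/3 + 34^2/3 + 28^2/5 + 28.5^2/3) - 3*15
     = 0.057143 * 882.967 - 45
     = 5.455238.
Step 4: Ties present; correction factor C = 1 - 12/(14^3 - 14) = 0.995604. Corrected H = 5.455238 / 0.995604 = 5.479323.
Step 5: Under H0, H ~ chi^2(3); p-value = 0.139881.
Step 6: alpha = 0.1. fail to reject H0.

H = 5.4793, df = 3, p = 0.139881, fail to reject H0.


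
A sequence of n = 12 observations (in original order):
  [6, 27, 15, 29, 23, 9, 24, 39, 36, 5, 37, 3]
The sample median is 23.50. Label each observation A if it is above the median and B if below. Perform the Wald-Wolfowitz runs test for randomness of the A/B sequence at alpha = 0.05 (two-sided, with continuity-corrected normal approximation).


Step 1: Compute median = 23.50; label A = above, B = below.
Labels in order: BABABBAAABAB  (n_A = 6, n_B = 6)
Step 2: Count runs R = 9.
Step 3: Under H0 (random ordering), E[R] = 2*n_A*n_B/(n_A+n_B) + 1 = 2*6*6/12 + 1 = 7.0000.
        Var[R] = 2*n_A*n_B*(2*n_A*n_B - n_A - n_B) / ((n_A+n_B)^2 * (n_A+n_B-1)) = 4320/1584 = 2.7273.
        SD[R] = 1.6514.
Step 4: Continuity-corrected z = (R - 0.5 - E[R]) / SD[R] = (9 - 0.5 - 7.0000) / 1.6514 = 0.9083.
Step 5: Two-sided p-value via normal approximation = 2*(1 - Phi(|z|)) = 0.363722.
Step 6: alpha = 0.05. fail to reject H0.

R = 9, z = 0.9083, p = 0.363722, fail to reject H0.


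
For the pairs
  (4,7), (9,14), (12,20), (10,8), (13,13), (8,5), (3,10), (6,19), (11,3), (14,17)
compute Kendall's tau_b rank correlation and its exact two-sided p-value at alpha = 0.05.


Step 1: Enumerate the 45 unordered pairs (i,j) with i<j and classify each by sign(x_j-x_i) * sign(y_j-y_i).
  (1,2):dx=+5,dy=+7->C; (1,3):dx=+8,dy=+13->C; (1,4):dx=+6,dy=+1->C; (1,5):dx=+9,dy=+6->C
  (1,6):dx=+4,dy=-2->D; (1,7):dx=-1,dy=+3->D; (1,8):dx=+2,dy=+12->C; (1,9):dx=+7,dy=-4->D
  (1,10):dx=+10,dy=+10->C; (2,3):dx=+3,dy=+6->C; (2,4):dx=+1,dy=-6->D; (2,5):dx=+4,dy=-1->D
  (2,6):dx=-1,dy=-9->C; (2,7):dx=-6,dy=-4->C; (2,8):dx=-3,dy=+5->D; (2,9):dx=+2,dy=-11->D
  (2,10):dx=+5,dy=+3->C; (3,4):dx=-2,dy=-12->C; (3,5):dx=+1,dy=-7->D; (3,6):dx=-4,dy=-15->C
  (3,7):dx=-9,dy=-10->C; (3,8):dx=-6,dy=-1->C; (3,9):dx=-1,dy=-17->C; (3,10):dx=+2,dy=-3->D
  (4,5):dx=+3,dy=+5->C; (4,6):dx=-2,dy=-3->C; (4,7):dx=-7,dy=+2->D; (4,8):dx=-4,dy=+11->D
  (4,9):dx=+1,dy=-5->D; (4,10):dx=+4,dy=+9->C; (5,6):dx=-5,dy=-8->C; (5,7):dx=-10,dy=-3->C
  (5,8):dx=-7,dy=+6->D; (5,9):dx=-2,dy=-10->C; (5,10):dx=+1,dy=+4->C; (6,7):dx=-5,dy=+5->D
  (6,8):dx=-2,dy=+14->D; (6,9):dx=+3,dy=-2->D; (6,10):dx=+6,dy=+12->C; (7,8):dx=+3,dy=+9->C
  (7,9):dx=+8,dy=-7->D; (7,10):dx=+11,dy=+7->C; (8,9):dx=+5,dy=-16->D; (8,10):dx=+8,dy=-2->D
  (9,10):dx=+3,dy=+14->C
Step 2: C = 26, D = 19, total pairs = 45.
Step 3: tau = (C - D)/(n(n-1)/2) = (26 - 19)/45 = 0.155556.
Step 4: Exact two-sided p-value (enumerate n! = 3628800 permutations of y under H0): p = 0.600654.
Step 5: alpha = 0.05. fail to reject H0.

tau_b = 0.1556 (C=26, D=19), p = 0.600654, fail to reject H0.


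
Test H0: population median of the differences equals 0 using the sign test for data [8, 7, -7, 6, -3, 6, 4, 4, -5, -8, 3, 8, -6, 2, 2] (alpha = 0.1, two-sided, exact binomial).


Step 1: Discard zero differences. Original n = 15; n_eff = number of nonzero differences = 15.
Nonzero differences (with sign): +8, +7, -7, +6, -3, +6, +4, +4, -5, -8, +3, +8, -6, +2, +2
Step 2: Count signs: positive = 10, negative = 5.
Step 3: Under H0: P(positive) = 0.5, so the number of positives S ~ Bin(15, 0.5).
Step 4: Two-sided exact p-value = sum of Bin(15,0.5) probabilities at or below the observed probability = 0.301758.
Step 5: alpha = 0.1. fail to reject H0.

n_eff = 15, pos = 10, neg = 5, p = 0.301758, fail to reject H0.


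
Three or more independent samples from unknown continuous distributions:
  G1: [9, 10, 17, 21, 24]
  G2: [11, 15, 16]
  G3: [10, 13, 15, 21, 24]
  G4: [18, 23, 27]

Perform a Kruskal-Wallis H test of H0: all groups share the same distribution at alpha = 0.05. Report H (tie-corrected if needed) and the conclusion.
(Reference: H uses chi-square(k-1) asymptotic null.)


Step 1: Combine all N = 16 observations and assign midranks.
sorted (value, group, rank): (9,G1,1), (10,G1,2.5), (10,G3,2.5), (11,G2,4), (13,G3,5), (15,G2,6.5), (15,G3,6.5), (16,G2,8), (17,G1,9), (18,G4,10), (21,G1,11.5), (21,G3,11.5), (23,G4,13), (24,G1,14.5), (24,G3,14.5), (27,G4,16)
Step 2: Sum ranks within each group.
R_1 = 38.5 (n_1 = 5)
R_2 = 18.5 (n_2 = 3)
R_3 = 40 (n_3 = 5)
R_4 = 39 (n_4 = 3)
Step 3: H = 12/(N(N+1)) * sum(R_i^2/n_i) - 3(N+1)
     = 12/(16*17) * (38.5^2/5 + 18.5^2/3 + 40^2/5 + 39^2/3) - 3*17
     = 0.044118 * 1237.53 - 51
     = 3.597059.
Step 4: Ties present; correction factor C = 1 - 24/(16^3 - 16) = 0.994118. Corrected H = 3.597059 / 0.994118 = 3.618343.
Step 5: Under H0, H ~ chi^2(3); p-value = 0.305735.
Step 6: alpha = 0.05. fail to reject H0.

H = 3.6183, df = 3, p = 0.305735, fail to reject H0.


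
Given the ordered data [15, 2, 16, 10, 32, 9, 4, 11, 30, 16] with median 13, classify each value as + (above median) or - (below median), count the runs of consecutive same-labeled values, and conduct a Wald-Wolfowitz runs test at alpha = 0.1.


Step 1: Compute median = 13; label A = above, B = below.
Labels in order: ABABABBBAA  (n_A = 5, n_B = 5)
Step 2: Count runs R = 7.
Step 3: Under H0 (random ordering), E[R] = 2*n_A*n_B/(n_A+n_B) + 1 = 2*5*5/10 + 1 = 6.0000.
        Var[R] = 2*n_A*n_B*(2*n_A*n_B - n_A - n_B) / ((n_A+n_B)^2 * (n_A+n_B-1)) = 2000/900 = 2.2222.
        SD[R] = 1.4907.
Step 4: Continuity-corrected z = (R - 0.5 - E[R]) / SD[R] = (7 - 0.5 - 6.0000) / 1.4907 = 0.3354.
Step 5: Two-sided p-value via normal approximation = 2*(1 - Phi(|z|)) = 0.737316.
Step 6: alpha = 0.1. fail to reject H0.

R = 7, z = 0.3354, p = 0.737316, fail to reject H0.


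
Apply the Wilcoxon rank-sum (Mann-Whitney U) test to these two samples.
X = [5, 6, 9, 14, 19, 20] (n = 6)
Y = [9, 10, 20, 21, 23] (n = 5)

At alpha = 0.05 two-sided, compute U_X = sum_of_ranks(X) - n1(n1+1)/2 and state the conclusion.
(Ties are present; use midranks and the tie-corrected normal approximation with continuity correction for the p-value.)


Step 1: Combine and sort all 11 observations; assign midranks.
sorted (value, group): (5,X), (6,X), (9,X), (9,Y), (10,Y), (14,X), (19,X), (20,X), (20,Y), (21,Y), (23,Y)
ranks: 5->1, 6->2, 9->3.5, 9->3.5, 10->5, 14->6, 19->7, 20->8.5, 20->8.5, 21->10, 23->11
Step 2: Rank sum for X: R1 = 1 + 2 + 3.5 + 6 + 7 + 8.5 = 28.
Step 3: U_X = R1 - n1(n1+1)/2 = 28 - 6*7/2 = 28 - 21 = 7.
       U_Y = n1*n2 - U_X = 30 - 7 = 23.
Step 4: Ties are present, so use the tie-corrected normal approximation (with continuity correction) for the p-value.
Step 5: p-value = 0.168954; compare to alpha = 0.05. fail to reject H0.

U_X = 7, p = 0.168954, fail to reject H0 at alpha = 0.05.


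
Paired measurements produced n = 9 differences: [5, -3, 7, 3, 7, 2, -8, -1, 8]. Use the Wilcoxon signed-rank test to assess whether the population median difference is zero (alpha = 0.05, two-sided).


Step 1: Drop any zero differences (none here) and take |d_i|.
|d| = [5, 3, 7, 3, 7, 2, 8, 1, 8]
Step 2: Midrank |d_i| (ties get averaged ranks).
ranks: |5|->5, |3|->3.5, |7|->6.5, |3|->3.5, |7|->6.5, |2|->2, |8|->8.5, |1|->1, |8|->8.5
Step 3: Attach original signs; sum ranks with positive sign and with negative sign.
W+ = 5 + 6.5 + 3.5 + 6.5 + 2 + 8.5 = 32
W- = 3.5 + 8.5 + 1 = 13
(Check: W+ + W- = 45 should equal n(n+1)/2 = 45.)
Step 4: Test statistic W = min(W+, W-) = 13.
Step 5: Ties in |d|, so use the tie-corrected normal approximation.
        E[W] = n(n+1)/4 = 9*10/4 = 22.5.
        Tie groups: |d|=3 (t=2), |d|=7 (t=2), |d|=8 (t=2); sum(t^3 - t) = 18.
        Var[W] = n(n+1)(2n+1)/24 - sum(t^3-t)/48 = 1710/24 - 18/48 = 70.875.
        z = (W - E[W]) / sqrt(Var[W]) = (13 - 22.5) / 8.4187 = -1.1284.
        Two-sided p = 2*Phi(z) = 0.259136.
Step 6: alpha = 0.05. fail to reject H0.

W+ = 32, W- = 13, W = min = 13, p = 0.259136, fail to reject H0.


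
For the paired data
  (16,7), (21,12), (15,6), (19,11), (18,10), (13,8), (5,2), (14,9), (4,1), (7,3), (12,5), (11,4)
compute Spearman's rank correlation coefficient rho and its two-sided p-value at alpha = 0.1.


Step 1: Rank x and y separately (midranks; no ties here).
rank(x): 16->9, 21->12, 15->8, 19->11, 18->10, 13->6, 5->2, 14->7, 4->1, 7->3, 12->5, 11->4
rank(y): 7->7, 12->12, 6->6, 11->11, 10->10, 8->8, 2->2, 9->9, 1->1, 3->3, 5->5, 4->4
Step 2: d_i = R_x(i) - R_y(i); compute d_i^2.
  (9-7)^2=4, (12-12)^2=0, (8-6)^2=4, (11-11)^2=0, (10-10)^2=0, (6-8)^2=4, (2-2)^2=0, (7-9)^2=4, (1-1)^2=0, (3-3)^2=0, (5-5)^2=0, (4-4)^2=0
sum(d^2) = 16.
Step 3: rho = 1 - 6*16 / (12*(12^2 - 1)) = 1 - 96/1716 = 0.944056.
Step 4: Under H0, t = rho * sqrt((n-2)/(1-rho^2)) = 9.0525 ~ t(10).
Step 5: Two-sided p-value from the t-distribution with 10 df = 0.000004.
Step 6: alpha = 0.1. reject H0.

rho = 0.9441, p = 0.000004, reject H0 at alpha = 0.1.


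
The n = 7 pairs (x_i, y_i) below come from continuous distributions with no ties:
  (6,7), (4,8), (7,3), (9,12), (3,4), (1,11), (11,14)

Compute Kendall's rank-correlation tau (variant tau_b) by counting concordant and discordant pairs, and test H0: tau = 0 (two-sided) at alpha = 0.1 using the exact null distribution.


Step 1: Enumerate the 21 unordered pairs (i,j) with i<j and classify each by sign(x_j-x_i) * sign(y_j-y_i).
  (1,2):dx=-2,dy=+1->D; (1,3):dx=+1,dy=-4->D; (1,4):dx=+3,dy=+5->C; (1,5):dx=-3,dy=-3->C
  (1,6):dx=-5,dy=+4->D; (1,7):dx=+5,dy=+7->C; (2,3):dx=+3,dy=-5->D; (2,4):dx=+5,dy=+4->C
  (2,5):dx=-1,dy=-4->C; (2,6):dx=-3,dy=+3->D; (2,7):dx=+7,dy=+6->C; (3,4):dx=+2,dy=+9->C
  (3,5):dx=-4,dy=+1->D; (3,6):dx=-6,dy=+8->D; (3,7):dx=+4,dy=+11->C; (4,5):dx=-6,dy=-8->C
  (4,6):dx=-8,dy=-1->C; (4,7):dx=+2,dy=+2->C; (5,6):dx=-2,dy=+7->D; (5,7):dx=+8,dy=+10->C
  (6,7):dx=+10,dy=+3->C
Step 2: C = 13, D = 8, total pairs = 21.
Step 3: tau = (C - D)/(n(n-1)/2) = (13 - 8)/21 = 0.238095.
Step 4: Exact two-sided p-value (enumerate n! = 5040 permutations of y under H0): p = 0.561905.
Step 5: alpha = 0.1. fail to reject H0.

tau_b = 0.2381 (C=13, D=8), p = 0.561905, fail to reject H0.


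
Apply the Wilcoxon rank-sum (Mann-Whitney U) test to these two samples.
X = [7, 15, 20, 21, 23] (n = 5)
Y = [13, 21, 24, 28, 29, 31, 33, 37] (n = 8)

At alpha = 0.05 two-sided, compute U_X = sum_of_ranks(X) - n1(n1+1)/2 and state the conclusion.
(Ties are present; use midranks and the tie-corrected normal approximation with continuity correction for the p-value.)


Step 1: Combine and sort all 13 observations; assign midranks.
sorted (value, group): (7,X), (13,Y), (15,X), (20,X), (21,X), (21,Y), (23,X), (24,Y), (28,Y), (29,Y), (31,Y), (33,Y), (37,Y)
ranks: 7->1, 13->2, 15->3, 20->4, 21->5.5, 21->5.5, 23->7, 24->8, 28->9, 29->10, 31->11, 33->12, 37->13
Step 2: Rank sum for X: R1 = 1 + 3 + 4 + 5.5 + 7 = 20.5.
Step 3: U_X = R1 - n1(n1+1)/2 = 20.5 - 5*6/2 = 20.5 - 15 = 5.5.
       U_Y = n1*n2 - U_X = 40 - 5.5 = 34.5.
Step 4: Ties are present, so use the tie-corrected normal approximation (with continuity correction) for the p-value.
Step 5: p-value = 0.040149; compare to alpha = 0.05. reject H0.

U_X = 5.5, p = 0.040149, reject H0 at alpha = 0.05.


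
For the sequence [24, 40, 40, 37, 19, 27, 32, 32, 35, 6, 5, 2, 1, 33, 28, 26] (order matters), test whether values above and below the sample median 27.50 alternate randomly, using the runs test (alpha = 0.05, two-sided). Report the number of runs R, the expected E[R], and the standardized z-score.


Step 1: Compute median = 27.50; label A = above, B = below.
Labels in order: BAAABBAAABBBBAAB  (n_A = 8, n_B = 8)
Step 2: Count runs R = 7.
Step 3: Under H0 (random ordering), E[R] = 2*n_A*n_B/(n_A+n_B) + 1 = 2*8*8/16 + 1 = 9.0000.
        Var[R] = 2*n_A*n_B*(2*n_A*n_B - n_A - n_B) / ((n_A+n_B)^2 * (n_A+n_B-1)) = 14336/3840 = 3.7333.
        SD[R] = 1.9322.
Step 4: Continuity-corrected z = (R + 0.5 - E[R]) / SD[R] = (7 + 0.5 - 9.0000) / 1.9322 = -0.7763.
Step 5: Two-sided p-value via normal approximation = 2*(1 - Phi(|z|)) = 0.437558.
Step 6: alpha = 0.05. fail to reject H0.

R = 7, z = -0.7763, p = 0.437558, fail to reject H0.


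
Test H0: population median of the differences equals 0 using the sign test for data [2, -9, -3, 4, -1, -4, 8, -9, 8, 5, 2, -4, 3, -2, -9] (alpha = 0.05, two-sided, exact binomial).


Step 1: Discard zero differences. Original n = 15; n_eff = number of nonzero differences = 15.
Nonzero differences (with sign): +2, -9, -3, +4, -1, -4, +8, -9, +8, +5, +2, -4, +3, -2, -9
Step 2: Count signs: positive = 7, negative = 8.
Step 3: Under H0: P(positive) = 0.5, so the number of positives S ~ Bin(15, 0.5).
Step 4: Two-sided exact p-value = sum of Bin(15,0.5) probabilities at or below the observed probability = 1.000000.
Step 5: alpha = 0.05. fail to reject H0.

n_eff = 15, pos = 7, neg = 8, p = 1.000000, fail to reject H0.


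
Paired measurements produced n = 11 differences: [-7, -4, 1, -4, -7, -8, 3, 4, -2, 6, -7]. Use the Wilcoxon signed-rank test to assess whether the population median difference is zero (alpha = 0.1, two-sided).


Step 1: Drop any zero differences (none here) and take |d_i|.
|d| = [7, 4, 1, 4, 7, 8, 3, 4, 2, 6, 7]
Step 2: Midrank |d_i| (ties get averaged ranks).
ranks: |7|->9, |4|->5, |1|->1, |4|->5, |7|->9, |8|->11, |3|->3, |4|->5, |2|->2, |6|->7, |7|->9
Step 3: Attach original signs; sum ranks with positive sign and with negative sign.
W+ = 1 + 3 + 5 + 7 = 16
W- = 9 + 5 + 5 + 9 + 11 + 2 + 9 = 50
(Check: W+ + W- = 66 should equal n(n+1)/2 = 66.)
Step 4: Test statistic W = min(W+, W-) = 16.
Step 5: Ties in |d|, so use the tie-corrected normal approximation.
        E[W] = n(n+1)/4 = 11*12/4 = 33.
        Tie groups: |d|=4 (t=3), |d|=7 (t=3); sum(t^3 - t) = 48.
        Var[W] = n(n+1)(2n+1)/24 - sum(t^3-t)/48 = 3036/24 - 48/48 = 125.5.
        z = (W - E[W]) / sqrt(Var[W]) = (16 - 33) / 11.2027 = -1.5175.
        Two-sided p = 2*Phi(z) = 0.129142.
Step 6: alpha = 0.1. fail to reject H0.

W+ = 16, W- = 50, W = min = 16, p = 0.129142, fail to reject H0.


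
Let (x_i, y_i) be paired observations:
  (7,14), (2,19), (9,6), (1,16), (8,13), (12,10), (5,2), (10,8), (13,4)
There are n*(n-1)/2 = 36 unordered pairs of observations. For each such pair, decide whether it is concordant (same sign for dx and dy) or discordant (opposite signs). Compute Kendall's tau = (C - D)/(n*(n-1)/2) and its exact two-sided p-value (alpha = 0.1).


Step 1: Enumerate the 36 unordered pairs (i,j) with i<j and classify each by sign(x_j-x_i) * sign(y_j-y_i).
  (1,2):dx=-5,dy=+5->D; (1,3):dx=+2,dy=-8->D; (1,4):dx=-6,dy=+2->D; (1,5):dx=+1,dy=-1->D
  (1,6):dx=+5,dy=-4->D; (1,7):dx=-2,dy=-12->C; (1,8):dx=+3,dy=-6->D; (1,9):dx=+6,dy=-10->D
  (2,3):dx=+7,dy=-13->D; (2,4):dx=-1,dy=-3->C; (2,5):dx=+6,dy=-6->D; (2,6):dx=+10,dy=-9->D
  (2,7):dx=+3,dy=-17->D; (2,8):dx=+8,dy=-11->D; (2,9):dx=+11,dy=-15->D; (3,4):dx=-8,dy=+10->D
  (3,5):dx=-1,dy=+7->D; (3,6):dx=+3,dy=+4->C; (3,7):dx=-4,dy=-4->C; (3,8):dx=+1,dy=+2->C
  (3,9):dx=+4,dy=-2->D; (4,5):dx=+7,dy=-3->D; (4,6):dx=+11,dy=-6->D; (4,7):dx=+4,dy=-14->D
  (4,8):dx=+9,dy=-8->D; (4,9):dx=+12,dy=-12->D; (5,6):dx=+4,dy=-3->D; (5,7):dx=-3,dy=-11->C
  (5,8):dx=+2,dy=-5->D; (5,9):dx=+5,dy=-9->D; (6,7):dx=-7,dy=-8->C; (6,8):dx=-2,dy=-2->C
  (6,9):dx=+1,dy=-6->D; (7,8):dx=+5,dy=+6->C; (7,9):dx=+8,dy=+2->C; (8,9):dx=+3,dy=-4->D
Step 2: C = 10, D = 26, total pairs = 36.
Step 3: tau = (C - D)/(n(n-1)/2) = (10 - 26)/36 = -0.444444.
Step 4: Exact two-sided p-value (enumerate n! = 362880 permutations of y under H0): p = 0.119439.
Step 5: alpha = 0.1. fail to reject H0.

tau_b = -0.4444 (C=10, D=26), p = 0.119439, fail to reject H0.


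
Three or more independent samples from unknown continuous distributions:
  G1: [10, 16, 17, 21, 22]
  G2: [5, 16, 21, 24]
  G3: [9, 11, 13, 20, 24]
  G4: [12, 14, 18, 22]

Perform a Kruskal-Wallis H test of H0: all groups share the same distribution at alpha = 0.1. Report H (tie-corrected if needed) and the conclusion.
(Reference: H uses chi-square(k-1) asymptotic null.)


Step 1: Combine all N = 18 observations and assign midranks.
sorted (value, group, rank): (5,G2,1), (9,G3,2), (10,G1,3), (11,G3,4), (12,G4,5), (13,G3,6), (14,G4,7), (16,G1,8.5), (16,G2,8.5), (17,G1,10), (18,G4,11), (20,G3,12), (21,G1,13.5), (21,G2,13.5), (22,G1,15.5), (22,G4,15.5), (24,G2,17.5), (24,G3,17.5)
Step 2: Sum ranks within each group.
R_1 = 50.5 (n_1 = 5)
R_2 = 40.5 (n_2 = 4)
R_3 = 41.5 (n_3 = 5)
R_4 = 38.5 (n_4 = 4)
Step 3: H = 12/(N(N+1)) * sum(R_i^2/n_i) - 3(N+1)
     = 12/(18*19) * (50.5^2/5 + 40.5^2/4 + 41.5^2/5 + 38.5^2/4) - 3*19
     = 0.035088 * 1635.12 - 57
     = 0.372807.
Step 4: Ties present; correction factor C = 1 - 24/(18^3 - 18) = 0.995872. Corrected H = 0.372807 / 0.995872 = 0.374352.
Step 5: Under H0, H ~ chi^2(3); p-value = 0.945488.
Step 6: alpha = 0.1. fail to reject H0.

H = 0.3744, df = 3, p = 0.945488, fail to reject H0.


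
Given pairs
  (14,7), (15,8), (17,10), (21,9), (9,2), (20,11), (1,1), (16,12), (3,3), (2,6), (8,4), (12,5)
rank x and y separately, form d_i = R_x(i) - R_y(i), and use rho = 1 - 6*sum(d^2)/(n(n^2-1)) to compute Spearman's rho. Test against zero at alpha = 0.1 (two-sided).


Step 1: Rank x and y separately (midranks; no ties here).
rank(x): 14->7, 15->8, 17->10, 21->12, 9->5, 20->11, 1->1, 16->9, 3->3, 2->2, 8->4, 12->6
rank(y): 7->7, 8->8, 10->10, 9->9, 2->2, 11->11, 1->1, 12->12, 3->3, 6->6, 4->4, 5->5
Step 2: d_i = R_x(i) - R_y(i); compute d_i^2.
  (7-7)^2=0, (8-8)^2=0, (10-10)^2=0, (12-9)^2=9, (5-2)^2=9, (11-11)^2=0, (1-1)^2=0, (9-12)^2=9, (3-3)^2=0, (2-6)^2=16, (4-4)^2=0, (6-5)^2=1
sum(d^2) = 44.
Step 3: rho = 1 - 6*44 / (12*(12^2 - 1)) = 1 - 264/1716 = 0.846154.
Step 4: Under H0, t = rho * sqrt((n-2)/(1-rho^2)) = 5.0208 ~ t(10).
Step 5: Two-sided p-value from the t-distribution with 10 df = 0.000521.
Step 6: alpha = 0.1. reject H0.

rho = 0.8462, p = 0.000521, reject H0 at alpha = 0.1.


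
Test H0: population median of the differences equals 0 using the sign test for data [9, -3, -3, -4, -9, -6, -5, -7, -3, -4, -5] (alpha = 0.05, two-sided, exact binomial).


Step 1: Discard zero differences. Original n = 11; n_eff = number of nonzero differences = 11.
Nonzero differences (with sign): +9, -3, -3, -4, -9, -6, -5, -7, -3, -4, -5
Step 2: Count signs: positive = 1, negative = 10.
Step 3: Under H0: P(positive) = 0.5, so the number of positives S ~ Bin(11, 0.5).
Step 4: Two-sided exact p-value = sum of Bin(11,0.5) probabilities at or below the observed probability = 0.011719.
Step 5: alpha = 0.05. reject H0.

n_eff = 11, pos = 1, neg = 10, p = 0.011719, reject H0.


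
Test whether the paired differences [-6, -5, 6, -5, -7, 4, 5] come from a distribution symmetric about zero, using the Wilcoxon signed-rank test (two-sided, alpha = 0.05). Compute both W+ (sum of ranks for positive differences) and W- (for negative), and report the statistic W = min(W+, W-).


Step 1: Drop any zero differences (none here) and take |d_i|.
|d| = [6, 5, 6, 5, 7, 4, 5]
Step 2: Midrank |d_i| (ties get averaged ranks).
ranks: |6|->5.5, |5|->3, |6|->5.5, |5|->3, |7|->7, |4|->1, |5|->3
Step 3: Attach original signs; sum ranks with positive sign and with negative sign.
W+ = 5.5 + 1 + 3 = 9.5
W- = 5.5 + 3 + 3 + 7 = 18.5
(Check: W+ + W- = 28 should equal n(n+1)/2 = 28.)
Step 4: Test statistic W = min(W+, W-) = 9.5.
Step 5: Ties in |d|, so use the tie-corrected normal approximation.
        E[W] = n(n+1)/4 = 7*8/4 = 14.
        Tie groups: |d|=5 (t=3), |d|=6 (t=2); sum(t^3 - t) = 30.
        Var[W] = n(n+1)(2n+1)/24 - sum(t^3-t)/48 = 840/24 - 30/48 = 34.375.
        z = (W - E[W]) / sqrt(Var[W]) = (9.5 - 14) / 5.8630 = -0.7675.
        Two-sided p = 2*Phi(z) = 0.442771.
Step 6: alpha = 0.05. fail to reject H0.

W+ = 9.5, W- = 18.5, W = min = 9.5, p = 0.442771, fail to reject H0.


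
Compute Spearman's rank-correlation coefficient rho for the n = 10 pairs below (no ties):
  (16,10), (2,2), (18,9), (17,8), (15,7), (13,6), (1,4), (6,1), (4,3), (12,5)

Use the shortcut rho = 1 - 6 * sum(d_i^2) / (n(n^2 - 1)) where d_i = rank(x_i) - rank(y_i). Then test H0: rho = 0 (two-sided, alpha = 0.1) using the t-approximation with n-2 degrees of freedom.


Step 1: Rank x and y separately (midranks; no ties here).
rank(x): 16->8, 2->2, 18->10, 17->9, 15->7, 13->6, 1->1, 6->4, 4->3, 12->5
rank(y): 10->10, 2->2, 9->9, 8->8, 7->7, 6->6, 4->4, 1->1, 3->3, 5->5
Step 2: d_i = R_x(i) - R_y(i); compute d_i^2.
  (8-10)^2=4, (2-2)^2=0, (10-9)^2=1, (9-8)^2=1, (7-7)^2=0, (6-6)^2=0, (1-4)^2=9, (4-1)^2=9, (3-3)^2=0, (5-5)^2=0
sum(d^2) = 24.
Step 3: rho = 1 - 6*24 / (10*(10^2 - 1)) = 1 - 144/990 = 0.854545.
Step 4: Under H0, t = rho * sqrt((n-2)/(1-rho^2)) = 4.6537 ~ t(8).
Step 5: Two-sided p-value from the t-distribution with 8 df = 0.001637.
Step 6: alpha = 0.1. reject H0.

rho = 0.8545, p = 0.001637, reject H0 at alpha = 0.1.


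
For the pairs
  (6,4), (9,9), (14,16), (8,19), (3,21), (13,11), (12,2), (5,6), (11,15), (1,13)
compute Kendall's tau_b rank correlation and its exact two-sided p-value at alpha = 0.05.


Step 1: Enumerate the 45 unordered pairs (i,j) with i<j and classify each by sign(x_j-x_i) * sign(y_j-y_i).
  (1,2):dx=+3,dy=+5->C; (1,3):dx=+8,dy=+12->C; (1,4):dx=+2,dy=+15->C; (1,5):dx=-3,dy=+17->D
  (1,6):dx=+7,dy=+7->C; (1,7):dx=+6,dy=-2->D; (1,8):dx=-1,dy=+2->D; (1,9):dx=+5,dy=+11->C
  (1,10):dx=-5,dy=+9->D; (2,3):dx=+5,dy=+7->C; (2,4):dx=-1,dy=+10->D; (2,5):dx=-6,dy=+12->D
  (2,6):dx=+4,dy=+2->C; (2,7):dx=+3,dy=-7->D; (2,8):dx=-4,dy=-3->C; (2,9):dx=+2,dy=+6->C
  (2,10):dx=-8,dy=+4->D; (3,4):dx=-6,dy=+3->D; (3,5):dx=-11,dy=+5->D; (3,6):dx=-1,dy=-5->C
  (3,7):dx=-2,dy=-14->C; (3,8):dx=-9,dy=-10->C; (3,9):dx=-3,dy=-1->C; (3,10):dx=-13,dy=-3->C
  (4,5):dx=-5,dy=+2->D; (4,6):dx=+5,dy=-8->D; (4,7):dx=+4,dy=-17->D; (4,8):dx=-3,dy=-13->C
  (4,9):dx=+3,dy=-4->D; (4,10):dx=-7,dy=-6->C; (5,6):dx=+10,dy=-10->D; (5,7):dx=+9,dy=-19->D
  (5,8):dx=+2,dy=-15->D; (5,9):dx=+8,dy=-6->D; (5,10):dx=-2,dy=-8->C; (6,7):dx=-1,dy=-9->C
  (6,8):dx=-8,dy=-5->C; (6,9):dx=-2,dy=+4->D; (6,10):dx=-12,dy=+2->D; (7,8):dx=-7,dy=+4->D
  (7,9):dx=-1,dy=+13->D; (7,10):dx=-11,dy=+11->D; (8,9):dx=+6,dy=+9->C; (8,10):dx=-4,dy=+7->D
  (9,10):dx=-10,dy=-2->C
Step 2: C = 21, D = 24, total pairs = 45.
Step 3: tau = (C - D)/(n(n-1)/2) = (21 - 24)/45 = -0.066667.
Step 4: Exact two-sided p-value (enumerate n! = 3628800 permutations of y under H0): p = 0.861801.
Step 5: alpha = 0.05. fail to reject H0.

tau_b = -0.0667 (C=21, D=24), p = 0.861801, fail to reject H0.


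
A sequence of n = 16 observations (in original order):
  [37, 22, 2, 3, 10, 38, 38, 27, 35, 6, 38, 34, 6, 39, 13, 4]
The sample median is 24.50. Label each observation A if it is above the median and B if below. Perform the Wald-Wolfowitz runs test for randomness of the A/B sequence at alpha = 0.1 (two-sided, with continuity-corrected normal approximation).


Step 1: Compute median = 24.50; label A = above, B = below.
Labels in order: ABBBBAAAABAABABB  (n_A = 8, n_B = 8)
Step 2: Count runs R = 8.
Step 3: Under H0 (random ordering), E[R] = 2*n_A*n_B/(n_A+n_B) + 1 = 2*8*8/16 + 1 = 9.0000.
        Var[R] = 2*n_A*n_B*(2*n_A*n_B - n_A - n_B) / ((n_A+n_B)^2 * (n_A+n_B-1)) = 14336/3840 = 3.7333.
        SD[R] = 1.9322.
Step 4: Continuity-corrected z = (R + 0.5 - E[R]) / SD[R] = (8 + 0.5 - 9.0000) / 1.9322 = -0.2588.
Step 5: Two-sided p-value via normal approximation = 2*(1 - Phi(|z|)) = 0.795809.
Step 6: alpha = 0.1. fail to reject H0.

R = 8, z = -0.2588, p = 0.795809, fail to reject H0.


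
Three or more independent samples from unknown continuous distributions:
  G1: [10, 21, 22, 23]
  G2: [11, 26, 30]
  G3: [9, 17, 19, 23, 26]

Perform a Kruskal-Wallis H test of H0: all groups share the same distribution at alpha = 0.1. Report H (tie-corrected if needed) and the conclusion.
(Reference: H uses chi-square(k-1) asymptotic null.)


Step 1: Combine all N = 12 observations and assign midranks.
sorted (value, group, rank): (9,G3,1), (10,G1,2), (11,G2,3), (17,G3,4), (19,G3,5), (21,G1,6), (22,G1,7), (23,G1,8.5), (23,G3,8.5), (26,G2,10.5), (26,G3,10.5), (30,G2,12)
Step 2: Sum ranks within each group.
R_1 = 23.5 (n_1 = 4)
R_2 = 25.5 (n_2 = 3)
R_3 = 29 (n_3 = 5)
Step 3: H = 12/(N(N+1)) * sum(R_i^2/n_i) - 3(N+1)
     = 12/(12*13) * (23.5^2/4 + 25.5^2/3 + 29^2/5) - 3*13
     = 0.076923 * 523.013 - 39
     = 1.231731.
Step 4: Ties present; correction factor C = 1 - 12/(12^3 - 12) = 0.993007. Corrected H = 1.231731 / 0.993007 = 1.240405.
Step 5: Under H0, H ~ chi^2(2); p-value = 0.537836.
Step 6: alpha = 0.1. fail to reject H0.

H = 1.2404, df = 2, p = 0.537836, fail to reject H0.


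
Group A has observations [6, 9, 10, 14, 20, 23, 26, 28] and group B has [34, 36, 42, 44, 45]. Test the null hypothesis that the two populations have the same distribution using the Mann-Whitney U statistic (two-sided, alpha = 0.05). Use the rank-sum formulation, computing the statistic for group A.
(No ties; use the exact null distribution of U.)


Step 1: Combine and sort all 13 observations; assign midranks.
sorted (value, group): (6,X), (9,X), (10,X), (14,X), (20,X), (23,X), (26,X), (28,X), (34,Y), (36,Y), (42,Y), (44,Y), (45,Y)
ranks: 6->1, 9->2, 10->3, 14->4, 20->5, 23->6, 26->7, 28->8, 34->9, 36->10, 42->11, 44->12, 45->13
Step 2: Rank sum for X: R1 = 1 + 2 + 3 + 4 + 5 + 6 + 7 + 8 = 36.
Step 3: U_X = R1 - n1(n1+1)/2 = 36 - 8*9/2 = 36 - 36 = 0.
       U_Y = n1*n2 - U_X = 40 - 0 = 40.
Step 4: No ties, so the exact null distribution of U (based on enumerating the C(13,8) = 1287 equally likely rank assignments) gives the two-sided p-value.
Step 5: p-value = 0.001554; compare to alpha = 0.05. reject H0.

U_X = 0, p = 0.001554, reject H0 at alpha = 0.05.


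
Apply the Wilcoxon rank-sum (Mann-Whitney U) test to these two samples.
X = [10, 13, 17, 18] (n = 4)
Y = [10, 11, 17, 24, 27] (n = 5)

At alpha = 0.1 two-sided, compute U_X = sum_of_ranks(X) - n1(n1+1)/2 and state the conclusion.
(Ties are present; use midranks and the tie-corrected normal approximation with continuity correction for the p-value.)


Step 1: Combine and sort all 9 observations; assign midranks.
sorted (value, group): (10,X), (10,Y), (11,Y), (13,X), (17,X), (17,Y), (18,X), (24,Y), (27,Y)
ranks: 10->1.5, 10->1.5, 11->3, 13->4, 17->5.5, 17->5.5, 18->7, 24->8, 27->9
Step 2: Rank sum for X: R1 = 1.5 + 4 + 5.5 + 7 = 18.
Step 3: U_X = R1 - n1(n1+1)/2 = 18 - 4*5/2 = 18 - 10 = 8.
       U_Y = n1*n2 - U_X = 20 - 8 = 12.
Step 4: Ties are present, so use the tie-corrected normal approximation (with continuity correction) for the p-value.
Step 5: p-value = 0.710992; compare to alpha = 0.1. fail to reject H0.

U_X = 8, p = 0.710992, fail to reject H0 at alpha = 0.1.


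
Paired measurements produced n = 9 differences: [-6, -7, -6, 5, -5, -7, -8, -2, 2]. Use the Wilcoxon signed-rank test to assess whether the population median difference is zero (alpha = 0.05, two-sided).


Step 1: Drop any zero differences (none here) and take |d_i|.
|d| = [6, 7, 6, 5, 5, 7, 8, 2, 2]
Step 2: Midrank |d_i| (ties get averaged ranks).
ranks: |6|->5.5, |7|->7.5, |6|->5.5, |5|->3.5, |5|->3.5, |7|->7.5, |8|->9, |2|->1.5, |2|->1.5
Step 3: Attach original signs; sum ranks with positive sign and with negative sign.
W+ = 3.5 + 1.5 = 5
W- = 5.5 + 7.5 + 5.5 + 3.5 + 7.5 + 9 + 1.5 = 40
(Check: W+ + W- = 45 should equal n(n+1)/2 = 45.)
Step 4: Test statistic W = min(W+, W-) = 5.
Step 5: Ties in |d|, so use the tie-corrected normal approximation.
        E[W] = n(n+1)/4 = 9*10/4 = 22.5.
        Tie groups: |d|=2 (t=2), |d|=5 (t=2), |d|=6 (t=2), |d|=7 (t=2); sum(t^3 - t) = 24.
        Var[W] = n(n+1)(2n+1)/24 - sum(t^3-t)/48 = 1710/24 - 24/48 = 70.75.
        z = (W - E[W]) / sqrt(Var[W]) = (5 - 22.5) / 8.4113 = -2.0805.
        Two-sided p = 2*Phi(z) = 0.037477.
Step 6: alpha = 0.05. reject H0.

W+ = 5, W- = 40, W = min = 5, p = 0.037477, reject H0.


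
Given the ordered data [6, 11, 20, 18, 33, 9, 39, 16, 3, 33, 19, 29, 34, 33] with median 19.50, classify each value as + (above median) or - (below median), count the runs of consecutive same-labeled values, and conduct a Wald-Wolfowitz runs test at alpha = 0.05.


Step 1: Compute median = 19.50; label A = above, B = below.
Labels in order: BBABABABBABAAA  (n_A = 7, n_B = 7)
Step 2: Count runs R = 10.
Step 3: Under H0 (random ordering), E[R] = 2*n_A*n_B/(n_A+n_B) + 1 = 2*7*7/14 + 1 = 8.0000.
        Var[R] = 2*n_A*n_B*(2*n_A*n_B - n_A - n_B) / ((n_A+n_B)^2 * (n_A+n_B-1)) = 8232/2548 = 3.2308.
        SD[R] = 1.7974.
Step 4: Continuity-corrected z = (R - 0.5 - E[R]) / SD[R] = (10 - 0.5 - 8.0000) / 1.7974 = 0.8345.
Step 5: Two-sided p-value via normal approximation = 2*(1 - Phi(|z|)) = 0.403986.
Step 6: alpha = 0.05. fail to reject H0.

R = 10, z = 0.8345, p = 0.403986, fail to reject H0.
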